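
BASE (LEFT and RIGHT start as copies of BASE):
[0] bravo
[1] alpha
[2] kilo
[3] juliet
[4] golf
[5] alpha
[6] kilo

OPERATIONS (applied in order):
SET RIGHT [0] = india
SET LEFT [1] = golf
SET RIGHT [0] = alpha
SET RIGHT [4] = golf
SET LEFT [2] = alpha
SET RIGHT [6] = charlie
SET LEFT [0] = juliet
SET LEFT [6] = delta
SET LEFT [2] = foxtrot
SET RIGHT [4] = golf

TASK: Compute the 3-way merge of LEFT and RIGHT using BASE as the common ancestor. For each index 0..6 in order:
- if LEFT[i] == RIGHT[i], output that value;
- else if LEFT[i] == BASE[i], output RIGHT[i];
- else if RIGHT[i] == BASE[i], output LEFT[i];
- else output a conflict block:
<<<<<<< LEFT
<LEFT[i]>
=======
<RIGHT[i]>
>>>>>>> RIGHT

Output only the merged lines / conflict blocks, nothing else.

Final LEFT:  [juliet, golf, foxtrot, juliet, golf, alpha, delta]
Final RIGHT: [alpha, alpha, kilo, juliet, golf, alpha, charlie]
i=0: BASE=bravo L=juliet R=alpha all differ -> CONFLICT
i=1: L=golf, R=alpha=BASE -> take LEFT -> golf
i=2: L=foxtrot, R=kilo=BASE -> take LEFT -> foxtrot
i=3: L=juliet R=juliet -> agree -> juliet
i=4: L=golf R=golf -> agree -> golf
i=5: L=alpha R=alpha -> agree -> alpha
i=6: BASE=kilo L=delta R=charlie all differ -> CONFLICT

Answer: <<<<<<< LEFT
juliet
=======
alpha
>>>>>>> RIGHT
golf
foxtrot
juliet
golf
alpha
<<<<<<< LEFT
delta
=======
charlie
>>>>>>> RIGHT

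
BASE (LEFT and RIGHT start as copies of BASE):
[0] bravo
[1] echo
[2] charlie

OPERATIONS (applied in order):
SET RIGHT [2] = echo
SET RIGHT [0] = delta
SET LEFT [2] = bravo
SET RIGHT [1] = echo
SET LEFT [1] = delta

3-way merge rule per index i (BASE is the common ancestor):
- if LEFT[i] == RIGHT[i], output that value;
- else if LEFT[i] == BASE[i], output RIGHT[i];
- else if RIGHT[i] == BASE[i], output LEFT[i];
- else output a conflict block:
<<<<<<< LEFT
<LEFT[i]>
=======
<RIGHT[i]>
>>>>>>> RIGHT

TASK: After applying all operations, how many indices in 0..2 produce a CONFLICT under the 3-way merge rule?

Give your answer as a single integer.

Final LEFT:  [bravo, delta, bravo]
Final RIGHT: [delta, echo, echo]
i=0: L=bravo=BASE, R=delta -> take RIGHT -> delta
i=1: L=delta, R=echo=BASE -> take LEFT -> delta
i=2: BASE=charlie L=bravo R=echo all differ -> CONFLICT
Conflict count: 1

Answer: 1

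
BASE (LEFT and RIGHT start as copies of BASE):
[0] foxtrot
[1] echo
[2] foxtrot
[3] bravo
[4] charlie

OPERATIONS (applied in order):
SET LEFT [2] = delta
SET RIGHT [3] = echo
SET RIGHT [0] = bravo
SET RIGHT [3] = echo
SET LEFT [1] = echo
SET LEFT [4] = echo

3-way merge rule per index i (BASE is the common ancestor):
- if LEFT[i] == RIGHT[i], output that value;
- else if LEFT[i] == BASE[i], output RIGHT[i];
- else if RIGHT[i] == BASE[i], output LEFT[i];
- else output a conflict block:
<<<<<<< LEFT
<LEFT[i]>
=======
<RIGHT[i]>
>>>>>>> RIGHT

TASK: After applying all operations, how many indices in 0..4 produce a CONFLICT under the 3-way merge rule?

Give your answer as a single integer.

Answer: 0

Derivation:
Final LEFT:  [foxtrot, echo, delta, bravo, echo]
Final RIGHT: [bravo, echo, foxtrot, echo, charlie]
i=0: L=foxtrot=BASE, R=bravo -> take RIGHT -> bravo
i=1: L=echo R=echo -> agree -> echo
i=2: L=delta, R=foxtrot=BASE -> take LEFT -> delta
i=3: L=bravo=BASE, R=echo -> take RIGHT -> echo
i=4: L=echo, R=charlie=BASE -> take LEFT -> echo
Conflict count: 0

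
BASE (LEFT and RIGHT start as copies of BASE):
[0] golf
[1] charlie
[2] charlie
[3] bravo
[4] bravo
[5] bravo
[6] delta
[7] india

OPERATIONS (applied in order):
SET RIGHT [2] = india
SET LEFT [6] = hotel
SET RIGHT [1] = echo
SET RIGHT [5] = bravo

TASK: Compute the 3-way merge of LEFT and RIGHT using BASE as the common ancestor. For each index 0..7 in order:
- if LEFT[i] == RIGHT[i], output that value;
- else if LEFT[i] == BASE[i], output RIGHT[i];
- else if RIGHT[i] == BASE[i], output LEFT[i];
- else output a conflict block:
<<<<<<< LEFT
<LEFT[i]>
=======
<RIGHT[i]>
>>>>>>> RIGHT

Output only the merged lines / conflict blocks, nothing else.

Final LEFT:  [golf, charlie, charlie, bravo, bravo, bravo, hotel, india]
Final RIGHT: [golf, echo, india, bravo, bravo, bravo, delta, india]
i=0: L=golf R=golf -> agree -> golf
i=1: L=charlie=BASE, R=echo -> take RIGHT -> echo
i=2: L=charlie=BASE, R=india -> take RIGHT -> india
i=3: L=bravo R=bravo -> agree -> bravo
i=4: L=bravo R=bravo -> agree -> bravo
i=5: L=bravo R=bravo -> agree -> bravo
i=6: L=hotel, R=delta=BASE -> take LEFT -> hotel
i=7: L=india R=india -> agree -> india

Answer: golf
echo
india
bravo
bravo
bravo
hotel
india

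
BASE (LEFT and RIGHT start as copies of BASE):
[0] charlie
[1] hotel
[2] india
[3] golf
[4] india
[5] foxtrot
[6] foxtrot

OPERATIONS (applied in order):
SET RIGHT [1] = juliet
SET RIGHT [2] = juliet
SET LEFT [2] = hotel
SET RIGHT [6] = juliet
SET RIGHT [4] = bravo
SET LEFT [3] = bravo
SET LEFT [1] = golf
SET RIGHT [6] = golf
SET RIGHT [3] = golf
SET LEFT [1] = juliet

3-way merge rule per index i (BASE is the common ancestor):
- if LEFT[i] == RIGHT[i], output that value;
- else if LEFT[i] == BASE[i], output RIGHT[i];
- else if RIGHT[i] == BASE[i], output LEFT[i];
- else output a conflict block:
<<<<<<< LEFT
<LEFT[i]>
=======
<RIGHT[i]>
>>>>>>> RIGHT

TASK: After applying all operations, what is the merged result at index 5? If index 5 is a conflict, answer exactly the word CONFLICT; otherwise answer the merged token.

Final LEFT:  [charlie, juliet, hotel, bravo, india, foxtrot, foxtrot]
Final RIGHT: [charlie, juliet, juliet, golf, bravo, foxtrot, golf]
i=0: L=charlie R=charlie -> agree -> charlie
i=1: L=juliet R=juliet -> agree -> juliet
i=2: BASE=india L=hotel R=juliet all differ -> CONFLICT
i=3: L=bravo, R=golf=BASE -> take LEFT -> bravo
i=4: L=india=BASE, R=bravo -> take RIGHT -> bravo
i=5: L=foxtrot R=foxtrot -> agree -> foxtrot
i=6: L=foxtrot=BASE, R=golf -> take RIGHT -> golf
Index 5 -> foxtrot

Answer: foxtrot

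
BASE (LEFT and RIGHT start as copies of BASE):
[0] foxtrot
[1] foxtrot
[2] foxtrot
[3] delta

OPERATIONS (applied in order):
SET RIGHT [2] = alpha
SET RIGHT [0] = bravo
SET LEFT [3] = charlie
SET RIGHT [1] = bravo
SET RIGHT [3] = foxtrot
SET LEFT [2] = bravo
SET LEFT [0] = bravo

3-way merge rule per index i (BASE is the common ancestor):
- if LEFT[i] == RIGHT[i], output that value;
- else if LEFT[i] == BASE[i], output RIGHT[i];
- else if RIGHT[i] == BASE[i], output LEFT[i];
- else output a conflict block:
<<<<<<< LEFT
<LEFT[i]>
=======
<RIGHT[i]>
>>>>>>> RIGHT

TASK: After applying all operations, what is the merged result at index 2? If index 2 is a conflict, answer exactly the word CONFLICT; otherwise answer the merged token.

Answer: CONFLICT

Derivation:
Final LEFT:  [bravo, foxtrot, bravo, charlie]
Final RIGHT: [bravo, bravo, alpha, foxtrot]
i=0: L=bravo R=bravo -> agree -> bravo
i=1: L=foxtrot=BASE, R=bravo -> take RIGHT -> bravo
i=2: BASE=foxtrot L=bravo R=alpha all differ -> CONFLICT
i=3: BASE=delta L=charlie R=foxtrot all differ -> CONFLICT
Index 2 -> CONFLICT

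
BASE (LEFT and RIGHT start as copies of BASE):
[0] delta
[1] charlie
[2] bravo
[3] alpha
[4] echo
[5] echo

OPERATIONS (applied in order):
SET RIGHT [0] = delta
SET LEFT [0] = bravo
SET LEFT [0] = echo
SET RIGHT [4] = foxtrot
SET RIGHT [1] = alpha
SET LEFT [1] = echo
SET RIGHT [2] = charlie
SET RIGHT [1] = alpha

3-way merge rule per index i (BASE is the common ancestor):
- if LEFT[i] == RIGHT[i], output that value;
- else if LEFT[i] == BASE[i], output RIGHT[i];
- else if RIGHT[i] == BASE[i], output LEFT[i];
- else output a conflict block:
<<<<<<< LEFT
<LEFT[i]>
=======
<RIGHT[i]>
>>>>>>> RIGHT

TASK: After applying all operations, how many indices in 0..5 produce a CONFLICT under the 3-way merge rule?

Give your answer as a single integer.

Final LEFT:  [echo, echo, bravo, alpha, echo, echo]
Final RIGHT: [delta, alpha, charlie, alpha, foxtrot, echo]
i=0: L=echo, R=delta=BASE -> take LEFT -> echo
i=1: BASE=charlie L=echo R=alpha all differ -> CONFLICT
i=2: L=bravo=BASE, R=charlie -> take RIGHT -> charlie
i=3: L=alpha R=alpha -> agree -> alpha
i=4: L=echo=BASE, R=foxtrot -> take RIGHT -> foxtrot
i=5: L=echo R=echo -> agree -> echo
Conflict count: 1

Answer: 1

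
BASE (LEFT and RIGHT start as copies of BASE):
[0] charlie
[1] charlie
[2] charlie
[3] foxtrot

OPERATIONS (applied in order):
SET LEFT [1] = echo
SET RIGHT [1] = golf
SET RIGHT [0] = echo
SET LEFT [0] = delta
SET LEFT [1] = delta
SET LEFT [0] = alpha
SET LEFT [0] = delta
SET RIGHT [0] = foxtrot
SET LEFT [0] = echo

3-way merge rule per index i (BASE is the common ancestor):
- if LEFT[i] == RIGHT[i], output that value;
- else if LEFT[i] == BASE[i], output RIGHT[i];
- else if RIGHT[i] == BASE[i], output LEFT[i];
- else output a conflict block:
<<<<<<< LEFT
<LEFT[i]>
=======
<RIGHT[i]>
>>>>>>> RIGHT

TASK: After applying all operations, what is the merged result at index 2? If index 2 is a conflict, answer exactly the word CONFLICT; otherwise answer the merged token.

Final LEFT:  [echo, delta, charlie, foxtrot]
Final RIGHT: [foxtrot, golf, charlie, foxtrot]
i=0: BASE=charlie L=echo R=foxtrot all differ -> CONFLICT
i=1: BASE=charlie L=delta R=golf all differ -> CONFLICT
i=2: L=charlie R=charlie -> agree -> charlie
i=3: L=foxtrot R=foxtrot -> agree -> foxtrot
Index 2 -> charlie

Answer: charlie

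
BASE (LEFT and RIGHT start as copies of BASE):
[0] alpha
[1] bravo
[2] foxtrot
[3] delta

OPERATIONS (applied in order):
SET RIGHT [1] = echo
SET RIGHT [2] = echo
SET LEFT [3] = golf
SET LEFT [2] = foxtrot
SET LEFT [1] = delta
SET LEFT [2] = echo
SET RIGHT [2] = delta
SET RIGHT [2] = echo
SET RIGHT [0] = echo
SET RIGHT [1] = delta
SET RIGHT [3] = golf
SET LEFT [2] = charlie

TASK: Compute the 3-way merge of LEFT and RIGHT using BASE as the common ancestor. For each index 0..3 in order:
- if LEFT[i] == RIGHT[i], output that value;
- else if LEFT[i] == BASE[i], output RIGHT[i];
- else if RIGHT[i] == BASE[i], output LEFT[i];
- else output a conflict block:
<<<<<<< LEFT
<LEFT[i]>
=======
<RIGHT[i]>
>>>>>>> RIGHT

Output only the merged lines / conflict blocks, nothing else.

Final LEFT:  [alpha, delta, charlie, golf]
Final RIGHT: [echo, delta, echo, golf]
i=0: L=alpha=BASE, R=echo -> take RIGHT -> echo
i=1: L=delta R=delta -> agree -> delta
i=2: BASE=foxtrot L=charlie R=echo all differ -> CONFLICT
i=3: L=golf R=golf -> agree -> golf

Answer: echo
delta
<<<<<<< LEFT
charlie
=======
echo
>>>>>>> RIGHT
golf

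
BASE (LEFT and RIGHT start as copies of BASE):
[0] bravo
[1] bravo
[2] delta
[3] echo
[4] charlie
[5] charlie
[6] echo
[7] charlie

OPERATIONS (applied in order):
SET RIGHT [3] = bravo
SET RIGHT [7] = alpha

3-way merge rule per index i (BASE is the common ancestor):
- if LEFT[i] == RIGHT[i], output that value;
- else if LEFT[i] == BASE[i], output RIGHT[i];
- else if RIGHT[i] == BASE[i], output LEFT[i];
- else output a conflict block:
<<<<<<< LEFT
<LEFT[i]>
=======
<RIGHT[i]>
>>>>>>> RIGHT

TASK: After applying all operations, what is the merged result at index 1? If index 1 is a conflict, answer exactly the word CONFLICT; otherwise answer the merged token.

Final LEFT:  [bravo, bravo, delta, echo, charlie, charlie, echo, charlie]
Final RIGHT: [bravo, bravo, delta, bravo, charlie, charlie, echo, alpha]
i=0: L=bravo R=bravo -> agree -> bravo
i=1: L=bravo R=bravo -> agree -> bravo
i=2: L=delta R=delta -> agree -> delta
i=3: L=echo=BASE, R=bravo -> take RIGHT -> bravo
i=4: L=charlie R=charlie -> agree -> charlie
i=5: L=charlie R=charlie -> agree -> charlie
i=6: L=echo R=echo -> agree -> echo
i=7: L=charlie=BASE, R=alpha -> take RIGHT -> alpha
Index 1 -> bravo

Answer: bravo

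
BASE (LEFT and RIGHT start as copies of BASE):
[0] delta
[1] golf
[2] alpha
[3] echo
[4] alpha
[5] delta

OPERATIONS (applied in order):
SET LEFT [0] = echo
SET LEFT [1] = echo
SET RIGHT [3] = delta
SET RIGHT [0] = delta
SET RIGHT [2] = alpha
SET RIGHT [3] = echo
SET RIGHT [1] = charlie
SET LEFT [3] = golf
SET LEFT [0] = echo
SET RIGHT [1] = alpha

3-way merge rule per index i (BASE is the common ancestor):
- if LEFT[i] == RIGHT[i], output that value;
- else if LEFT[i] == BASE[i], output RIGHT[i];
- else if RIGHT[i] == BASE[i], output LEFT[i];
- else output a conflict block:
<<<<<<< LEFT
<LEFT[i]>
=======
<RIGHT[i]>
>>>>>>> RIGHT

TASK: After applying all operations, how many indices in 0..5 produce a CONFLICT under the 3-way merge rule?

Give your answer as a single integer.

Answer: 1

Derivation:
Final LEFT:  [echo, echo, alpha, golf, alpha, delta]
Final RIGHT: [delta, alpha, alpha, echo, alpha, delta]
i=0: L=echo, R=delta=BASE -> take LEFT -> echo
i=1: BASE=golf L=echo R=alpha all differ -> CONFLICT
i=2: L=alpha R=alpha -> agree -> alpha
i=3: L=golf, R=echo=BASE -> take LEFT -> golf
i=4: L=alpha R=alpha -> agree -> alpha
i=5: L=delta R=delta -> agree -> delta
Conflict count: 1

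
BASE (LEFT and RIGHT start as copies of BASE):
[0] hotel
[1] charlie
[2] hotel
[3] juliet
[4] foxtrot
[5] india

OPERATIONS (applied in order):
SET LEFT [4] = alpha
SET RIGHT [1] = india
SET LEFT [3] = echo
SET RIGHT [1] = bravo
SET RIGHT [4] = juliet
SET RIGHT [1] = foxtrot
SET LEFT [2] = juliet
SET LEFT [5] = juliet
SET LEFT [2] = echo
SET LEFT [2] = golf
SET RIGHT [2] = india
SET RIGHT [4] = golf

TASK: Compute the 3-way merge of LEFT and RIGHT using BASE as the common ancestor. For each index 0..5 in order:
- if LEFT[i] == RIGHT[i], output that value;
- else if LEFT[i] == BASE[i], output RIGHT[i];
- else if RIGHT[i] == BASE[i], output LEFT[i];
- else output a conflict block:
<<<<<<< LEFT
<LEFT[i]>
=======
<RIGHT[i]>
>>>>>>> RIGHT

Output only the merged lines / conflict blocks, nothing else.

Answer: hotel
foxtrot
<<<<<<< LEFT
golf
=======
india
>>>>>>> RIGHT
echo
<<<<<<< LEFT
alpha
=======
golf
>>>>>>> RIGHT
juliet

Derivation:
Final LEFT:  [hotel, charlie, golf, echo, alpha, juliet]
Final RIGHT: [hotel, foxtrot, india, juliet, golf, india]
i=0: L=hotel R=hotel -> agree -> hotel
i=1: L=charlie=BASE, R=foxtrot -> take RIGHT -> foxtrot
i=2: BASE=hotel L=golf R=india all differ -> CONFLICT
i=3: L=echo, R=juliet=BASE -> take LEFT -> echo
i=4: BASE=foxtrot L=alpha R=golf all differ -> CONFLICT
i=5: L=juliet, R=india=BASE -> take LEFT -> juliet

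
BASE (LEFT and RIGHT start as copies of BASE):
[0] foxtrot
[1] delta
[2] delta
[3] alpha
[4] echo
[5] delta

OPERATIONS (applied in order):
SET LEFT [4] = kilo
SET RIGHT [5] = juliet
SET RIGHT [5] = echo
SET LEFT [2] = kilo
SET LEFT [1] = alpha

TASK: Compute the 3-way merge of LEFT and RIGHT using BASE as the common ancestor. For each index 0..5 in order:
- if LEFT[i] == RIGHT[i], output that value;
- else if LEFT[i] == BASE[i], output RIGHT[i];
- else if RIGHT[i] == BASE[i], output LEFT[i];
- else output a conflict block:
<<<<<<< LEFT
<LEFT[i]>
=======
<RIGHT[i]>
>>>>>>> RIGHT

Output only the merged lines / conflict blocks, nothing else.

Final LEFT:  [foxtrot, alpha, kilo, alpha, kilo, delta]
Final RIGHT: [foxtrot, delta, delta, alpha, echo, echo]
i=0: L=foxtrot R=foxtrot -> agree -> foxtrot
i=1: L=alpha, R=delta=BASE -> take LEFT -> alpha
i=2: L=kilo, R=delta=BASE -> take LEFT -> kilo
i=3: L=alpha R=alpha -> agree -> alpha
i=4: L=kilo, R=echo=BASE -> take LEFT -> kilo
i=5: L=delta=BASE, R=echo -> take RIGHT -> echo

Answer: foxtrot
alpha
kilo
alpha
kilo
echo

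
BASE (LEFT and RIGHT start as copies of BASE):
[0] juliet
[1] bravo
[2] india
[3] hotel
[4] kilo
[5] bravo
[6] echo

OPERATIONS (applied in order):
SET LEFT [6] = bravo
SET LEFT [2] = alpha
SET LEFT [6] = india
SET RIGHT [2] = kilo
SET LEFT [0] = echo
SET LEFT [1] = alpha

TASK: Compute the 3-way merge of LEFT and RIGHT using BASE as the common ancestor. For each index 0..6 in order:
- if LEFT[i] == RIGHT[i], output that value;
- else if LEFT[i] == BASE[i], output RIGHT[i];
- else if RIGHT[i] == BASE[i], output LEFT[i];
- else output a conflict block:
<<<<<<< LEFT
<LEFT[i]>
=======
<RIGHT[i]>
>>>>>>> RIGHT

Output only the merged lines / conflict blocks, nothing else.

Final LEFT:  [echo, alpha, alpha, hotel, kilo, bravo, india]
Final RIGHT: [juliet, bravo, kilo, hotel, kilo, bravo, echo]
i=0: L=echo, R=juliet=BASE -> take LEFT -> echo
i=1: L=alpha, R=bravo=BASE -> take LEFT -> alpha
i=2: BASE=india L=alpha R=kilo all differ -> CONFLICT
i=3: L=hotel R=hotel -> agree -> hotel
i=4: L=kilo R=kilo -> agree -> kilo
i=5: L=bravo R=bravo -> agree -> bravo
i=6: L=india, R=echo=BASE -> take LEFT -> india

Answer: echo
alpha
<<<<<<< LEFT
alpha
=======
kilo
>>>>>>> RIGHT
hotel
kilo
bravo
india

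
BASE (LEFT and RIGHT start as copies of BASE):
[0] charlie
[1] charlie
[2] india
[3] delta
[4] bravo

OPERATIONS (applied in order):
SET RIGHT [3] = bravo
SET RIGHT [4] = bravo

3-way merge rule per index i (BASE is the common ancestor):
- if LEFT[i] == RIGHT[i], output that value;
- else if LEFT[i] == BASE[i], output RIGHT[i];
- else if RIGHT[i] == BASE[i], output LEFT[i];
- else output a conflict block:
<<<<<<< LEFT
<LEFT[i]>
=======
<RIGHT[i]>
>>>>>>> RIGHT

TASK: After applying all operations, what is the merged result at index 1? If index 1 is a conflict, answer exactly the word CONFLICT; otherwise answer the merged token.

Answer: charlie

Derivation:
Final LEFT:  [charlie, charlie, india, delta, bravo]
Final RIGHT: [charlie, charlie, india, bravo, bravo]
i=0: L=charlie R=charlie -> agree -> charlie
i=1: L=charlie R=charlie -> agree -> charlie
i=2: L=india R=india -> agree -> india
i=3: L=delta=BASE, R=bravo -> take RIGHT -> bravo
i=4: L=bravo R=bravo -> agree -> bravo
Index 1 -> charlie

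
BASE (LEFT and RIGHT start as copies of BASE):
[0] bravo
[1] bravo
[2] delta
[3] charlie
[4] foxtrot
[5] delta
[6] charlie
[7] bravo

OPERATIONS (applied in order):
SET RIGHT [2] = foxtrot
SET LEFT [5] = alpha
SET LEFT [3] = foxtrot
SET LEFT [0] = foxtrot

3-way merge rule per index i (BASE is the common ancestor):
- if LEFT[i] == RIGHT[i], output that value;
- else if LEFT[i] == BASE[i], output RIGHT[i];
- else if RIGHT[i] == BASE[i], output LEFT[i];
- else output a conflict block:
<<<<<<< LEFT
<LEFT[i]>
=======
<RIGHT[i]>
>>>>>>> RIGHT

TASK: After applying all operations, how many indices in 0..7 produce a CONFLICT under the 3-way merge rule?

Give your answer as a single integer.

Final LEFT:  [foxtrot, bravo, delta, foxtrot, foxtrot, alpha, charlie, bravo]
Final RIGHT: [bravo, bravo, foxtrot, charlie, foxtrot, delta, charlie, bravo]
i=0: L=foxtrot, R=bravo=BASE -> take LEFT -> foxtrot
i=1: L=bravo R=bravo -> agree -> bravo
i=2: L=delta=BASE, R=foxtrot -> take RIGHT -> foxtrot
i=3: L=foxtrot, R=charlie=BASE -> take LEFT -> foxtrot
i=4: L=foxtrot R=foxtrot -> agree -> foxtrot
i=5: L=alpha, R=delta=BASE -> take LEFT -> alpha
i=6: L=charlie R=charlie -> agree -> charlie
i=7: L=bravo R=bravo -> agree -> bravo
Conflict count: 0

Answer: 0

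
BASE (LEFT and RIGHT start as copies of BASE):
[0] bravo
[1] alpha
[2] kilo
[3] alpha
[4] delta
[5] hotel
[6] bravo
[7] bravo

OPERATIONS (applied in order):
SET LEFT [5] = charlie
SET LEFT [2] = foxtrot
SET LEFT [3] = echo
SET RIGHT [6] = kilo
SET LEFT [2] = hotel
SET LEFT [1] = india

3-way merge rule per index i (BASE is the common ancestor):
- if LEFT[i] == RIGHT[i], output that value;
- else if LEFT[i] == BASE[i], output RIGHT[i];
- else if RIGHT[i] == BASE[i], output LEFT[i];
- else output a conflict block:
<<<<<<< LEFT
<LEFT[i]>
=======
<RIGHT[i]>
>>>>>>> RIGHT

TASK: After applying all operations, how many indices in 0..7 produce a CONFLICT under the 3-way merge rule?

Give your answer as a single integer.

Final LEFT:  [bravo, india, hotel, echo, delta, charlie, bravo, bravo]
Final RIGHT: [bravo, alpha, kilo, alpha, delta, hotel, kilo, bravo]
i=0: L=bravo R=bravo -> agree -> bravo
i=1: L=india, R=alpha=BASE -> take LEFT -> india
i=2: L=hotel, R=kilo=BASE -> take LEFT -> hotel
i=3: L=echo, R=alpha=BASE -> take LEFT -> echo
i=4: L=delta R=delta -> agree -> delta
i=5: L=charlie, R=hotel=BASE -> take LEFT -> charlie
i=6: L=bravo=BASE, R=kilo -> take RIGHT -> kilo
i=7: L=bravo R=bravo -> agree -> bravo
Conflict count: 0

Answer: 0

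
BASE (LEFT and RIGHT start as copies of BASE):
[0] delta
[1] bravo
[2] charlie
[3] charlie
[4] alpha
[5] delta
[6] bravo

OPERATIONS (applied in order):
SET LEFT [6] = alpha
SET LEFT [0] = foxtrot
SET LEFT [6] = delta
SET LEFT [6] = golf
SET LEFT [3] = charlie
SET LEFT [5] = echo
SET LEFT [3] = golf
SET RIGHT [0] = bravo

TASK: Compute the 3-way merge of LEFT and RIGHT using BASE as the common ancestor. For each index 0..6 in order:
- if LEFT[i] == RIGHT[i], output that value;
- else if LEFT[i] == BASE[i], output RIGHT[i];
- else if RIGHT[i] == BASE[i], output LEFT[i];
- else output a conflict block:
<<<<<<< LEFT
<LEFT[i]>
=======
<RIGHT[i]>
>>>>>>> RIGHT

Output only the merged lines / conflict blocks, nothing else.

Final LEFT:  [foxtrot, bravo, charlie, golf, alpha, echo, golf]
Final RIGHT: [bravo, bravo, charlie, charlie, alpha, delta, bravo]
i=0: BASE=delta L=foxtrot R=bravo all differ -> CONFLICT
i=1: L=bravo R=bravo -> agree -> bravo
i=2: L=charlie R=charlie -> agree -> charlie
i=3: L=golf, R=charlie=BASE -> take LEFT -> golf
i=4: L=alpha R=alpha -> agree -> alpha
i=5: L=echo, R=delta=BASE -> take LEFT -> echo
i=6: L=golf, R=bravo=BASE -> take LEFT -> golf

Answer: <<<<<<< LEFT
foxtrot
=======
bravo
>>>>>>> RIGHT
bravo
charlie
golf
alpha
echo
golf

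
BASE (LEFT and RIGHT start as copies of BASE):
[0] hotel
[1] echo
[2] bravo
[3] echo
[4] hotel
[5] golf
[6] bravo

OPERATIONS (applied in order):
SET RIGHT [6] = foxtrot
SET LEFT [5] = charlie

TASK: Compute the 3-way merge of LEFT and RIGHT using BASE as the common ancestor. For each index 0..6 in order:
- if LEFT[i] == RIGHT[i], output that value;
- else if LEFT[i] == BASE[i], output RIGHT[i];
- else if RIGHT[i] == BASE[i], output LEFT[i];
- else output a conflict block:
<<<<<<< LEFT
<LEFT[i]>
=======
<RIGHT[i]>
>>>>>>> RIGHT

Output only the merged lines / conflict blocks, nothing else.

Final LEFT:  [hotel, echo, bravo, echo, hotel, charlie, bravo]
Final RIGHT: [hotel, echo, bravo, echo, hotel, golf, foxtrot]
i=0: L=hotel R=hotel -> agree -> hotel
i=1: L=echo R=echo -> agree -> echo
i=2: L=bravo R=bravo -> agree -> bravo
i=3: L=echo R=echo -> agree -> echo
i=4: L=hotel R=hotel -> agree -> hotel
i=5: L=charlie, R=golf=BASE -> take LEFT -> charlie
i=6: L=bravo=BASE, R=foxtrot -> take RIGHT -> foxtrot

Answer: hotel
echo
bravo
echo
hotel
charlie
foxtrot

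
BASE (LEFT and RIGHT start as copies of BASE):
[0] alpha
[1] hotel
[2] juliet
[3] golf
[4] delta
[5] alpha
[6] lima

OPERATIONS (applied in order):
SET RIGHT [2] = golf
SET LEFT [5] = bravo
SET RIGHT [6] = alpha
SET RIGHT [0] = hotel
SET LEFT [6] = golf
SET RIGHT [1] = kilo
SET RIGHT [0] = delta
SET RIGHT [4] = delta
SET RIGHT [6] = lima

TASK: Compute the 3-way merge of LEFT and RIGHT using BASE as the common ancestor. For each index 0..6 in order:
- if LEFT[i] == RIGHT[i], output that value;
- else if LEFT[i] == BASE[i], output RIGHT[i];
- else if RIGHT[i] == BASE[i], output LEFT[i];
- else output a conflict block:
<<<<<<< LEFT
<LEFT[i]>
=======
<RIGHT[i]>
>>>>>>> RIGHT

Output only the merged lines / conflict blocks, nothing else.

Final LEFT:  [alpha, hotel, juliet, golf, delta, bravo, golf]
Final RIGHT: [delta, kilo, golf, golf, delta, alpha, lima]
i=0: L=alpha=BASE, R=delta -> take RIGHT -> delta
i=1: L=hotel=BASE, R=kilo -> take RIGHT -> kilo
i=2: L=juliet=BASE, R=golf -> take RIGHT -> golf
i=3: L=golf R=golf -> agree -> golf
i=4: L=delta R=delta -> agree -> delta
i=5: L=bravo, R=alpha=BASE -> take LEFT -> bravo
i=6: L=golf, R=lima=BASE -> take LEFT -> golf

Answer: delta
kilo
golf
golf
delta
bravo
golf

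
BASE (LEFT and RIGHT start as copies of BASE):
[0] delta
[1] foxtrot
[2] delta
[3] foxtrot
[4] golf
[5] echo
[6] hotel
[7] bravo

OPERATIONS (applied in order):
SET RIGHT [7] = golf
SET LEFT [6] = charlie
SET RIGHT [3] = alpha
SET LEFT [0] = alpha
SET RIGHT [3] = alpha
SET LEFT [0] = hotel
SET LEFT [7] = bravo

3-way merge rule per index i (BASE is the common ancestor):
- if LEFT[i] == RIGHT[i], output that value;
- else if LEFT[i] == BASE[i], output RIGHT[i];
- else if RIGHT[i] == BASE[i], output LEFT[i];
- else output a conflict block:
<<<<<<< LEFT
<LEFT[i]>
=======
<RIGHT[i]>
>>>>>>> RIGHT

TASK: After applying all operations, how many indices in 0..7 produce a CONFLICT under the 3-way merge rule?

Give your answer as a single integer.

Final LEFT:  [hotel, foxtrot, delta, foxtrot, golf, echo, charlie, bravo]
Final RIGHT: [delta, foxtrot, delta, alpha, golf, echo, hotel, golf]
i=0: L=hotel, R=delta=BASE -> take LEFT -> hotel
i=1: L=foxtrot R=foxtrot -> agree -> foxtrot
i=2: L=delta R=delta -> agree -> delta
i=3: L=foxtrot=BASE, R=alpha -> take RIGHT -> alpha
i=4: L=golf R=golf -> agree -> golf
i=5: L=echo R=echo -> agree -> echo
i=6: L=charlie, R=hotel=BASE -> take LEFT -> charlie
i=7: L=bravo=BASE, R=golf -> take RIGHT -> golf
Conflict count: 0

Answer: 0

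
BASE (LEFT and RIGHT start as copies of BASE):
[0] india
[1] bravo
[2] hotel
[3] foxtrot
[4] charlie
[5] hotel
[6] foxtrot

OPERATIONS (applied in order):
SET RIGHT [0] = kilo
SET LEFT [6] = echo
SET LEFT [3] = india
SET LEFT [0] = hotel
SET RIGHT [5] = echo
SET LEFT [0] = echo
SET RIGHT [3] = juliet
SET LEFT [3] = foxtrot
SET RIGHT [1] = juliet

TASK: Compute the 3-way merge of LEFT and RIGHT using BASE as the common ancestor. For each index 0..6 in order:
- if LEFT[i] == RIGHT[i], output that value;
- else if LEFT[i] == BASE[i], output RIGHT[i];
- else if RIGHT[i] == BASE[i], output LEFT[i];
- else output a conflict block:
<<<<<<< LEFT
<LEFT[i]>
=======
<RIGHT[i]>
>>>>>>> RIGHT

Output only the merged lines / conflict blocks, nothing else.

Answer: <<<<<<< LEFT
echo
=======
kilo
>>>>>>> RIGHT
juliet
hotel
juliet
charlie
echo
echo

Derivation:
Final LEFT:  [echo, bravo, hotel, foxtrot, charlie, hotel, echo]
Final RIGHT: [kilo, juliet, hotel, juliet, charlie, echo, foxtrot]
i=0: BASE=india L=echo R=kilo all differ -> CONFLICT
i=1: L=bravo=BASE, R=juliet -> take RIGHT -> juliet
i=2: L=hotel R=hotel -> agree -> hotel
i=3: L=foxtrot=BASE, R=juliet -> take RIGHT -> juliet
i=4: L=charlie R=charlie -> agree -> charlie
i=5: L=hotel=BASE, R=echo -> take RIGHT -> echo
i=6: L=echo, R=foxtrot=BASE -> take LEFT -> echo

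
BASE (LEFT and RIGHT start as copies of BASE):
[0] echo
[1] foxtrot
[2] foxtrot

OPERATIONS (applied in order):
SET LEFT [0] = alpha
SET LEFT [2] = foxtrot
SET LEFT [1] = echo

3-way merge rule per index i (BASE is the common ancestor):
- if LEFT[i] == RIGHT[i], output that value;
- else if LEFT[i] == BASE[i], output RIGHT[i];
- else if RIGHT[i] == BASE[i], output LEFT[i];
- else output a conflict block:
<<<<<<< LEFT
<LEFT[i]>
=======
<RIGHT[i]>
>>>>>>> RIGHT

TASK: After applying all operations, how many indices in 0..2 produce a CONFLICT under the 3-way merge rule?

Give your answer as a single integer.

Answer: 0

Derivation:
Final LEFT:  [alpha, echo, foxtrot]
Final RIGHT: [echo, foxtrot, foxtrot]
i=0: L=alpha, R=echo=BASE -> take LEFT -> alpha
i=1: L=echo, R=foxtrot=BASE -> take LEFT -> echo
i=2: L=foxtrot R=foxtrot -> agree -> foxtrot
Conflict count: 0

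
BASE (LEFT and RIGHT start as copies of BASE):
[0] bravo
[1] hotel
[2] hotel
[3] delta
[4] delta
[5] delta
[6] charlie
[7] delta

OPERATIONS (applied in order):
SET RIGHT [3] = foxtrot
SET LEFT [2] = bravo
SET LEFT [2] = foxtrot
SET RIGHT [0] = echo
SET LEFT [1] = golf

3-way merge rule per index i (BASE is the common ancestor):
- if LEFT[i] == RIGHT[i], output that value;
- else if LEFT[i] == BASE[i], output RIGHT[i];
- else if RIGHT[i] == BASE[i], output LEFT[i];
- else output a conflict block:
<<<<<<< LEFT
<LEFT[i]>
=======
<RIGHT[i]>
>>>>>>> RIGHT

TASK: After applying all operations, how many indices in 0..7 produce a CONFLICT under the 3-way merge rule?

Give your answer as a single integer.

Answer: 0

Derivation:
Final LEFT:  [bravo, golf, foxtrot, delta, delta, delta, charlie, delta]
Final RIGHT: [echo, hotel, hotel, foxtrot, delta, delta, charlie, delta]
i=0: L=bravo=BASE, R=echo -> take RIGHT -> echo
i=1: L=golf, R=hotel=BASE -> take LEFT -> golf
i=2: L=foxtrot, R=hotel=BASE -> take LEFT -> foxtrot
i=3: L=delta=BASE, R=foxtrot -> take RIGHT -> foxtrot
i=4: L=delta R=delta -> agree -> delta
i=5: L=delta R=delta -> agree -> delta
i=6: L=charlie R=charlie -> agree -> charlie
i=7: L=delta R=delta -> agree -> delta
Conflict count: 0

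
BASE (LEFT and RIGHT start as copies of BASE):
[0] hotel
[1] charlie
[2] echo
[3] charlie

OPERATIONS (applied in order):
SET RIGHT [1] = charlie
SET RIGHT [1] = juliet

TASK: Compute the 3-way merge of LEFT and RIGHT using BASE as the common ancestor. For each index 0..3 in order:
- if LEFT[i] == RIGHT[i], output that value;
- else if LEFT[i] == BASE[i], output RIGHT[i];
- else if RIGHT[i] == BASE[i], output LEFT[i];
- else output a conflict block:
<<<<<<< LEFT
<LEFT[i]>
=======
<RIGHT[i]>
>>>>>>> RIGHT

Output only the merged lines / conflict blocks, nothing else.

Final LEFT:  [hotel, charlie, echo, charlie]
Final RIGHT: [hotel, juliet, echo, charlie]
i=0: L=hotel R=hotel -> agree -> hotel
i=1: L=charlie=BASE, R=juliet -> take RIGHT -> juliet
i=2: L=echo R=echo -> agree -> echo
i=3: L=charlie R=charlie -> agree -> charlie

Answer: hotel
juliet
echo
charlie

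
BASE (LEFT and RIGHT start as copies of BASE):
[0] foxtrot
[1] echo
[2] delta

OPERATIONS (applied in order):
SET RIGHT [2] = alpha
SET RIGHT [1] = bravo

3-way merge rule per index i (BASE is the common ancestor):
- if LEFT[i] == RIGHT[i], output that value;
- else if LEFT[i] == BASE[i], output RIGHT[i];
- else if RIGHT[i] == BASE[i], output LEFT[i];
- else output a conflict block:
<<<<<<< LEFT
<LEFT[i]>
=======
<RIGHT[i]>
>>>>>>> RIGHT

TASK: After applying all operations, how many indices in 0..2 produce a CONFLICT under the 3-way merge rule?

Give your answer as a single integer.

Answer: 0

Derivation:
Final LEFT:  [foxtrot, echo, delta]
Final RIGHT: [foxtrot, bravo, alpha]
i=0: L=foxtrot R=foxtrot -> agree -> foxtrot
i=1: L=echo=BASE, R=bravo -> take RIGHT -> bravo
i=2: L=delta=BASE, R=alpha -> take RIGHT -> alpha
Conflict count: 0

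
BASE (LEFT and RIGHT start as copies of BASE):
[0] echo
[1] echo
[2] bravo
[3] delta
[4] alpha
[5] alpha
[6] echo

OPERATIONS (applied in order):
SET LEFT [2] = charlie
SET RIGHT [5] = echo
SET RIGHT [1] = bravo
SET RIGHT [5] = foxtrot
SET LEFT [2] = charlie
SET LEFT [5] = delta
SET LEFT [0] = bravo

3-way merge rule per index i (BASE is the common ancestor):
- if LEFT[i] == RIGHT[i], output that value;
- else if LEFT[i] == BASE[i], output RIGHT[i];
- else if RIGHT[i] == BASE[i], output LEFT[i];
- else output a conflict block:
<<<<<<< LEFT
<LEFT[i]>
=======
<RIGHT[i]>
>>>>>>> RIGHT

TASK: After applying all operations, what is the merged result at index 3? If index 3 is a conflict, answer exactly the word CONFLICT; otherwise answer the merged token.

Answer: delta

Derivation:
Final LEFT:  [bravo, echo, charlie, delta, alpha, delta, echo]
Final RIGHT: [echo, bravo, bravo, delta, alpha, foxtrot, echo]
i=0: L=bravo, R=echo=BASE -> take LEFT -> bravo
i=1: L=echo=BASE, R=bravo -> take RIGHT -> bravo
i=2: L=charlie, R=bravo=BASE -> take LEFT -> charlie
i=3: L=delta R=delta -> agree -> delta
i=4: L=alpha R=alpha -> agree -> alpha
i=5: BASE=alpha L=delta R=foxtrot all differ -> CONFLICT
i=6: L=echo R=echo -> agree -> echo
Index 3 -> delta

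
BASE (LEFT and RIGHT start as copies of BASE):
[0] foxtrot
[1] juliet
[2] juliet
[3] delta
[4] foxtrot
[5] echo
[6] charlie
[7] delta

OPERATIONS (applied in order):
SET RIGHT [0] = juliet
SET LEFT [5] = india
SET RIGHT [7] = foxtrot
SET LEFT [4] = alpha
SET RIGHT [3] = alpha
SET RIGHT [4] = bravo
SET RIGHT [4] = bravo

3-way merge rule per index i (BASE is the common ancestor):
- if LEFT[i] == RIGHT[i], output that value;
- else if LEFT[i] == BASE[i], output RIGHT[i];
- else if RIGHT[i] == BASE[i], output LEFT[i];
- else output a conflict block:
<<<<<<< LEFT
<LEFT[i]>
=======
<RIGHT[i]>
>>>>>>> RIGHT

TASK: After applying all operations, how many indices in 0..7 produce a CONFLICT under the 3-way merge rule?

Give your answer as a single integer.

Answer: 1

Derivation:
Final LEFT:  [foxtrot, juliet, juliet, delta, alpha, india, charlie, delta]
Final RIGHT: [juliet, juliet, juliet, alpha, bravo, echo, charlie, foxtrot]
i=0: L=foxtrot=BASE, R=juliet -> take RIGHT -> juliet
i=1: L=juliet R=juliet -> agree -> juliet
i=2: L=juliet R=juliet -> agree -> juliet
i=3: L=delta=BASE, R=alpha -> take RIGHT -> alpha
i=4: BASE=foxtrot L=alpha R=bravo all differ -> CONFLICT
i=5: L=india, R=echo=BASE -> take LEFT -> india
i=6: L=charlie R=charlie -> agree -> charlie
i=7: L=delta=BASE, R=foxtrot -> take RIGHT -> foxtrot
Conflict count: 1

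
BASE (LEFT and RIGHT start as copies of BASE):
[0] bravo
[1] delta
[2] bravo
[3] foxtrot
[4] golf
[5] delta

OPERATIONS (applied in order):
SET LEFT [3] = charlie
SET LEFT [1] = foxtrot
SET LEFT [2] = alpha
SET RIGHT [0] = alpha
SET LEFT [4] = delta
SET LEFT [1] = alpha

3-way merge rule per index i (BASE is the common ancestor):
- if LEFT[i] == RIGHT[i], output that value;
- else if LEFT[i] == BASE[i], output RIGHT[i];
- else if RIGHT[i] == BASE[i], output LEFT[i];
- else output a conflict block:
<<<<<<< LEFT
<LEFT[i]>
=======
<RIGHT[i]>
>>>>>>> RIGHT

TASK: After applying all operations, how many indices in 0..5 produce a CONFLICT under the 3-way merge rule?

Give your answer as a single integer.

Final LEFT:  [bravo, alpha, alpha, charlie, delta, delta]
Final RIGHT: [alpha, delta, bravo, foxtrot, golf, delta]
i=0: L=bravo=BASE, R=alpha -> take RIGHT -> alpha
i=1: L=alpha, R=delta=BASE -> take LEFT -> alpha
i=2: L=alpha, R=bravo=BASE -> take LEFT -> alpha
i=3: L=charlie, R=foxtrot=BASE -> take LEFT -> charlie
i=4: L=delta, R=golf=BASE -> take LEFT -> delta
i=5: L=delta R=delta -> agree -> delta
Conflict count: 0

Answer: 0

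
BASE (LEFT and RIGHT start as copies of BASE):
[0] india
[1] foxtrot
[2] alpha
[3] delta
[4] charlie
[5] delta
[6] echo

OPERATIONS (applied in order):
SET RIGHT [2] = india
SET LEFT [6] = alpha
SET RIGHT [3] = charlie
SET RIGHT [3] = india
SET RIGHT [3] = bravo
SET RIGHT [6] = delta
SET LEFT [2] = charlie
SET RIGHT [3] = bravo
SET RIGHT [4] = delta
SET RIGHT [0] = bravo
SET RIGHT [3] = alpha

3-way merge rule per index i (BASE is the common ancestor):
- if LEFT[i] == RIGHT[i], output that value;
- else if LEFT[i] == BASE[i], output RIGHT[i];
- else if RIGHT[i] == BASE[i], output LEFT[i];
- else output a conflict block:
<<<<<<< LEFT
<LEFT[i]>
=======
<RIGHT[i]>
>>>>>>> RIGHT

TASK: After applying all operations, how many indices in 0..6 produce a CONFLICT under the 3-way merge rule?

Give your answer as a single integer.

Final LEFT:  [india, foxtrot, charlie, delta, charlie, delta, alpha]
Final RIGHT: [bravo, foxtrot, india, alpha, delta, delta, delta]
i=0: L=india=BASE, R=bravo -> take RIGHT -> bravo
i=1: L=foxtrot R=foxtrot -> agree -> foxtrot
i=2: BASE=alpha L=charlie R=india all differ -> CONFLICT
i=3: L=delta=BASE, R=alpha -> take RIGHT -> alpha
i=4: L=charlie=BASE, R=delta -> take RIGHT -> delta
i=5: L=delta R=delta -> agree -> delta
i=6: BASE=echo L=alpha R=delta all differ -> CONFLICT
Conflict count: 2

Answer: 2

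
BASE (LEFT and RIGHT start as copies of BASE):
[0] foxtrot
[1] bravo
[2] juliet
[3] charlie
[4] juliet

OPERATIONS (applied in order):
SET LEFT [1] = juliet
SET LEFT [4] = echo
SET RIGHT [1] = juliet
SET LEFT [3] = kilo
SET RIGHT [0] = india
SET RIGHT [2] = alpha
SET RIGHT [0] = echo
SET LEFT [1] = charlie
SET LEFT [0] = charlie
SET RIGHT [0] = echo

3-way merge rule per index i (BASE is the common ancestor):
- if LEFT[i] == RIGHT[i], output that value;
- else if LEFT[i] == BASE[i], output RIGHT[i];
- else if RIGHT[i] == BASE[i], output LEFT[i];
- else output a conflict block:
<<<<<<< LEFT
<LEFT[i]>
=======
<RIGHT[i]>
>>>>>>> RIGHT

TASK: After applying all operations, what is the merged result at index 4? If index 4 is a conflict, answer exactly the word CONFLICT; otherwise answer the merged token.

Answer: echo

Derivation:
Final LEFT:  [charlie, charlie, juliet, kilo, echo]
Final RIGHT: [echo, juliet, alpha, charlie, juliet]
i=0: BASE=foxtrot L=charlie R=echo all differ -> CONFLICT
i=1: BASE=bravo L=charlie R=juliet all differ -> CONFLICT
i=2: L=juliet=BASE, R=alpha -> take RIGHT -> alpha
i=3: L=kilo, R=charlie=BASE -> take LEFT -> kilo
i=4: L=echo, R=juliet=BASE -> take LEFT -> echo
Index 4 -> echo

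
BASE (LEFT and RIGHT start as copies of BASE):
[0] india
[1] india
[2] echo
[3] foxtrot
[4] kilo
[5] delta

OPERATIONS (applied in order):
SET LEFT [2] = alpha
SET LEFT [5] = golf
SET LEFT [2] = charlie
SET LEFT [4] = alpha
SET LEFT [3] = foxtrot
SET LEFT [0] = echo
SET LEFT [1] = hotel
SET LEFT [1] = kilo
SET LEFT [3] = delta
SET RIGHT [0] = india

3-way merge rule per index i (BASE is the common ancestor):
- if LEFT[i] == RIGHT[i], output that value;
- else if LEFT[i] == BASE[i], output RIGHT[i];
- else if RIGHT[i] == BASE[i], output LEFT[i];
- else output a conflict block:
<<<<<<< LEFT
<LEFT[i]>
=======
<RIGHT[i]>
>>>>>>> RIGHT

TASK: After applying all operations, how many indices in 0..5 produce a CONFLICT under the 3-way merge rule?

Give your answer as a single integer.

Answer: 0

Derivation:
Final LEFT:  [echo, kilo, charlie, delta, alpha, golf]
Final RIGHT: [india, india, echo, foxtrot, kilo, delta]
i=0: L=echo, R=india=BASE -> take LEFT -> echo
i=1: L=kilo, R=india=BASE -> take LEFT -> kilo
i=2: L=charlie, R=echo=BASE -> take LEFT -> charlie
i=3: L=delta, R=foxtrot=BASE -> take LEFT -> delta
i=4: L=alpha, R=kilo=BASE -> take LEFT -> alpha
i=5: L=golf, R=delta=BASE -> take LEFT -> golf
Conflict count: 0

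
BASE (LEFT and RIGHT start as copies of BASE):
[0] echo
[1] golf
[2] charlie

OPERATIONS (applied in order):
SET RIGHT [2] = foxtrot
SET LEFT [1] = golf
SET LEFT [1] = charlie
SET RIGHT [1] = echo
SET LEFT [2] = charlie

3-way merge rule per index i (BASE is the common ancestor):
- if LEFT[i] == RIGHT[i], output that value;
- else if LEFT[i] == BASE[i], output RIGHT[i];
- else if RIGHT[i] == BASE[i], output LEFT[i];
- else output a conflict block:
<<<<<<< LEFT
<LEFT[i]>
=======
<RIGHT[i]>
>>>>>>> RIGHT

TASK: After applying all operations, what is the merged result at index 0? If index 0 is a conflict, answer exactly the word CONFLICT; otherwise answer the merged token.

Answer: echo

Derivation:
Final LEFT:  [echo, charlie, charlie]
Final RIGHT: [echo, echo, foxtrot]
i=0: L=echo R=echo -> agree -> echo
i=1: BASE=golf L=charlie R=echo all differ -> CONFLICT
i=2: L=charlie=BASE, R=foxtrot -> take RIGHT -> foxtrot
Index 0 -> echo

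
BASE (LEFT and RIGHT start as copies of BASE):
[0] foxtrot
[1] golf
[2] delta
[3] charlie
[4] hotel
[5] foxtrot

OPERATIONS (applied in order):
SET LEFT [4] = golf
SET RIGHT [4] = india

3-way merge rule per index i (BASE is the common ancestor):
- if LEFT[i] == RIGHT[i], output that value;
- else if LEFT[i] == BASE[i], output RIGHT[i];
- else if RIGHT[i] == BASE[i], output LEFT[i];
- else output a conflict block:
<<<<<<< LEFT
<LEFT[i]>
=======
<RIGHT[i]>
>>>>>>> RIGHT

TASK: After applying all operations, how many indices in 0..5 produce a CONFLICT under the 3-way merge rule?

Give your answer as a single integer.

Answer: 1

Derivation:
Final LEFT:  [foxtrot, golf, delta, charlie, golf, foxtrot]
Final RIGHT: [foxtrot, golf, delta, charlie, india, foxtrot]
i=0: L=foxtrot R=foxtrot -> agree -> foxtrot
i=1: L=golf R=golf -> agree -> golf
i=2: L=delta R=delta -> agree -> delta
i=3: L=charlie R=charlie -> agree -> charlie
i=4: BASE=hotel L=golf R=india all differ -> CONFLICT
i=5: L=foxtrot R=foxtrot -> agree -> foxtrot
Conflict count: 1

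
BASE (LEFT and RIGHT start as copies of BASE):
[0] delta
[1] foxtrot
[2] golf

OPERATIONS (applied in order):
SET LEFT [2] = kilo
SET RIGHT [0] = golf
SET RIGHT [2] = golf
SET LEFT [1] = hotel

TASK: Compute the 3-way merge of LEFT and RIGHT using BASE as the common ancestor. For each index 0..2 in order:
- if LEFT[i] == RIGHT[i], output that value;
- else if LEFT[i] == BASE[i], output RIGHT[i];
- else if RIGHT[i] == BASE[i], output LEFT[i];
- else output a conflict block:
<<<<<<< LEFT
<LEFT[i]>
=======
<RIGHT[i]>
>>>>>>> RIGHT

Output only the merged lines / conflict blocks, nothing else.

Answer: golf
hotel
kilo

Derivation:
Final LEFT:  [delta, hotel, kilo]
Final RIGHT: [golf, foxtrot, golf]
i=0: L=delta=BASE, R=golf -> take RIGHT -> golf
i=1: L=hotel, R=foxtrot=BASE -> take LEFT -> hotel
i=2: L=kilo, R=golf=BASE -> take LEFT -> kilo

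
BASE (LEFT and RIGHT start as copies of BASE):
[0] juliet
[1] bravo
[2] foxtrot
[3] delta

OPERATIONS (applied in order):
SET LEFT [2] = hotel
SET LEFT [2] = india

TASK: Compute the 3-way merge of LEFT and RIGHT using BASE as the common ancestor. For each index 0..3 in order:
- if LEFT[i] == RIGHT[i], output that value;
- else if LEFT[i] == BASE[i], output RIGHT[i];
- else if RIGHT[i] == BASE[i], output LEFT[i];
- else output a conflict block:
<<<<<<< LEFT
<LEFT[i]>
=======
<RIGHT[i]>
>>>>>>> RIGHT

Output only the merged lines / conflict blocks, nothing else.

Final LEFT:  [juliet, bravo, india, delta]
Final RIGHT: [juliet, bravo, foxtrot, delta]
i=0: L=juliet R=juliet -> agree -> juliet
i=1: L=bravo R=bravo -> agree -> bravo
i=2: L=india, R=foxtrot=BASE -> take LEFT -> india
i=3: L=delta R=delta -> agree -> delta

Answer: juliet
bravo
india
delta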